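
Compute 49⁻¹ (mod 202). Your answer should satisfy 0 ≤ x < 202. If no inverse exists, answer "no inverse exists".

33

Run Euclid on (202, 49):
202 = 4·49 + 6
49 = 8·6 + 1
6 = 6·1 + 0
The gcd is 1. Working backward:
1 = 49 − 8·6
1 = −8·202 + 33·49
So 49·33 ≡ 1 (mod 202).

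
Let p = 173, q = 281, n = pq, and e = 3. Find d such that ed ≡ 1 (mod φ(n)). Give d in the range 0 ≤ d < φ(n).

φ(n) = (p−1)(q−1) = 172·280 = 48160.
Need d with 3·d ≡ 1 (mod 48160). Apply the extended Euclidean algorithm:
48160 = 16053*3 + 1
3 = 3*1 + 0
Back-substitute:
1 = 48160 − 16053·3
So 3·(-16053) ≡ 1 (mod 48160), hence d ≡ -16053 ≡ 32107 (mod 48160).

32107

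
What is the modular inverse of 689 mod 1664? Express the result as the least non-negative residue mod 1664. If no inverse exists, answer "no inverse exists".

no inverse exists

Euclidean algorithm on 1664, 689:
1664 = 2·689 + 286
689 = 2·286 + 117
286 = 2·117 + 52
117 = 2·52 + 13
52 = 4·13 + 0
Since gcd = 13 > 1, 689 is not a unit mod 1664.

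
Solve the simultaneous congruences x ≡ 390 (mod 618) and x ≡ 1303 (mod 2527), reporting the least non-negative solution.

271692

Write x = 390 + 618·k. Then 618·k ≡ 1303 − 390 ≡ 913 (mod 2527).
Need 618⁻¹ mod 2527. Extended Euclid on (2527, 618):
2527 = 4×618 + 55
618 = 11×55 + 13
55 = 4×13 + 3
13 = 4×3 + 1
3 = 3×1 + 0
Back-substitute:
1 = 13 − 4·3
1 = −4·55 + 17·13
1 = 17·618 − 191·55
1 = −191·2527 + 781·618
618⁻¹ ≡ 781 (mod 2527), so k ≡ 781·913 ≡ 439 (mod 2527).
x = 390 + 618·439 = 271692.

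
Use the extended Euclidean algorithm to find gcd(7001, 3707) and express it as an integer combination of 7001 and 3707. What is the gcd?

1

Apply Euclid's algorithm to 7001 and 3707:
7001 = 1*3707 + 3294
3707 = 1*3294 + 413
3294 = 7*413 + 403
413 = 1*403 + 10
403 = 40*10 + 3
10 = 3*3 + 1
3 = 3*1 + 0
gcd(7001, 3707) = 1.
Working backward:
1 = 10 − 3·3
1 = −3·403 + 121·10
1 = 121·413 − 124·403
1 = −124·3294 + 989·413
1 = 989·3707 − 1113·3294
1 = −1113·7001 + 2102·3707
So 1 = (-1113)·7001 + (2102)·3707.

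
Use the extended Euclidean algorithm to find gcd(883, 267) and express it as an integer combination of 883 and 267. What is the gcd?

1

Euclidean algorithm:
883 = 3×267 + 82
267 = 3×82 + 21
82 = 3×21 + 19
21 = 1×19 + 2
19 = 9×2 + 1
2 = 2×1 + 0
gcd(883, 267) = 1.
Back-substituting:
1 = 19 − 9·2
1 = −9·21 + 10·19
1 = 10·82 − 39·21
1 = −39·267 + 127·82
1 = 127·883 − 420·267
So 1 = (127)·883 + (-420)·267.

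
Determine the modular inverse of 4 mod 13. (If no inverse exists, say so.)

gcd(13, 4) by repeated division:
13 = 3·4 + 1
4 = 4·1 + 0
The gcd is 1. Working backward:
1 = 13 − 3·4
Hence 4⁻¹ ≡ -3 ≡ 10 (mod 13).

10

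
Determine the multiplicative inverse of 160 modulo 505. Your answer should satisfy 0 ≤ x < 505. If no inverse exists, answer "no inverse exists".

no inverse exists

Euclidean algorithm on 505, 160:
505 = 3*160 + 25
160 = 6*25 + 10
25 = 2*10 + 5
10 = 2*5 + 0
Since gcd = 5 > 1, 160 is not a unit mod 505.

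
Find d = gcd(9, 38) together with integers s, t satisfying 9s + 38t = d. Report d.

1

Repeated division:
38 = 4*9 + 2
9 = 4*2 + 1
2 = 2*1 + 0
gcd(9, 38) = 1.
Back-substituting:
1 = 9 − 4·2
1 = −4·38 + 17·9
So 1 = (-4)·38 + (17)·9.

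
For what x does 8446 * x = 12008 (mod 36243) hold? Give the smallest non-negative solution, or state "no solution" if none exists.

8249

First find gcd(8446, 36243):
36243 = 4·8446 + 2459
8446 = 3·2459 + 1069
2459 = 2·1069 + 321
1069 = 3·321 + 106
321 = 3·106 + 3
106 = 35·3 + 1
3 = 3·1 + 0
gcd = 1, so a unique solution mod 36243 exists.
Back-substitute for the Bézout coefficients:
1 = 106 − 35·3
1 = −35·321 + 106·106
1 = 106·1069 − 353·321
1 = −353·2459 + 812·1069
1 = 812·8446 − 2789·2459
1 = −2789·36243 + 11968·8446
So 8446·(11968) ≡ 1 (mod 36243), giving 8446⁻¹ ≡ 11968.
x ≡ 8446⁻¹·12008 ≡ 11968·12008 ≡ 8249 (mod 36243).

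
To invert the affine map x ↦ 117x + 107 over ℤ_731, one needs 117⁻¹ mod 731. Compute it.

Extended Euclidean algorithm:
731 = 6×117 + 29
117 = 4×29 + 1
29 = 29×1 + 0
gcd = 1, so the inverse exists. Back-substitute:
1 = 117 − 4·29
1 = −4·731 + 25·117
So 117·25 ≡ 1 (mod 731).

25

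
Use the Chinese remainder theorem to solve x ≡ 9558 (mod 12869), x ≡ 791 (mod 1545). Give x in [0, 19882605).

6662831

Write x = 9558 + 12869·k. Then 12869·k ≡ 791 − 9558 ≡ 503 (mod 1545).
Need 12869⁻¹ mod 1545. Extended Euclid on (1545, 509):
1545 = 3*509 + 18
509 = 28*18 + 5
18 = 3*5 + 3
5 = 1*3 + 2
3 = 1*2 + 1
2 = 2*1 + 0
Back-substitute:
1 = 3 − 2
1 = −5 + 2·3
1 = 2·18 − 7·5
1 = −7·509 + 198·18
1 = 198·1545 − 601·509
12869⁻¹ ≡ 944 (mod 1545), so k ≡ 944·503 ≡ 517 (mod 1545).
x = 9558 + 12869·517 = 6662831.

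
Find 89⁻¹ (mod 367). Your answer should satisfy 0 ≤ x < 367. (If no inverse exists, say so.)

Extended Euclidean algorithm:
367 = 4*89 + 11
89 = 8*11 + 1
11 = 11*1 + 0
The gcd is 1. Working backward:
1 = 89 − 8·11
1 = −8·367 + 33·89
So 89·33 ≡ 1 (mod 367).

33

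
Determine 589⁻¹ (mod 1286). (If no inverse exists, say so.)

1155

Apply the Euclidean algorithm to 1286 and 589:
1286 = 2×589 + 108
589 = 5×108 + 49
108 = 2×49 + 10
49 = 4×10 + 9
10 = 1×9 + 1
9 = 9×1 + 0
gcd = 1, so the inverse exists. Back-substitute:
1 = 10 − 9
1 = −49 + 5·10
1 = 5·108 − 11·49
1 = −11·589 + 60·108
1 = 60·1286 − 131·589
Hence 589⁻¹ ≡ -131 ≡ 1155 (mod 1286).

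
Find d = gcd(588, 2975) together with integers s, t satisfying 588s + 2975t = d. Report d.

Repeated division:
2975 = 5*588 + 35
588 = 16*35 + 28
35 = 1*28 + 7
28 = 4*7 + 0
gcd(588, 2975) = 7.
Express as a combination:
7 = 35 − 28
7 = −588 + 17·35
7 = 17·2975 − 86·588
So 7 = (17)·2975 + (-86)·588.

7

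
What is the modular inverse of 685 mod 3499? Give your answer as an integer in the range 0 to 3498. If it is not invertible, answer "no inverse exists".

1844

Apply the Euclidean algorithm to 3499 and 685:
3499 = 5×685 + 74
685 = 9×74 + 19
74 = 3×19 + 17
19 = 1×17 + 2
17 = 8×2 + 1
2 = 2×1 + 0
gcd = 1, so the inverse exists. Back-substitute:
1 = 17 − 8·2
1 = −8·19 + 9·17
1 = 9·74 − 35·19
1 = −35·685 + 324·74
1 = 324·3499 − 1655·685
Hence 685⁻¹ ≡ -1655 ≡ 1844 (mod 3499).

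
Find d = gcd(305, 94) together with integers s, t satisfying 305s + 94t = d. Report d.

Apply Euclid's algorithm to 305 and 94:
305 = 3·94 + 23
94 = 4·23 + 2
23 = 11·2 + 1
2 = 2·1 + 0
gcd(305, 94) = 1.
Express as a combination:
1 = 23 − 11·2
1 = −11·94 + 45·23
1 = 45·305 − 146·94
So 1 = (45)·305 + (-146)·94.

1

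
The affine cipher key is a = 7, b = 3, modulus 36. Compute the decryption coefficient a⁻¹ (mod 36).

Run Euclid on (36, 7):
36 = 5·7 + 1
7 = 7·1 + 0
The gcd is 1. Working backward:
1 = 36 − 5·7
Thus 7·(-5) ≡ 1 (mod 36); reducing, -5 mod 36 = 31.

31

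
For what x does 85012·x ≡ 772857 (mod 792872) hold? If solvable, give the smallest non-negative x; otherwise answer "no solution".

no solution

gcd(85012, 792872):
792872 = 9·85012 + 27764
85012 = 3·27764 + 1720
27764 = 16·1720 + 244
1720 = 7·244 + 12
244 = 20·12 + 4
12 = 3·4 + 0
gcd = 4, but 4 ∤ 772857, so the congruence has no solution.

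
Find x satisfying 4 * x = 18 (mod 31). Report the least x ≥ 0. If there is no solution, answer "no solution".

20

First find gcd(4, 31):
31 = 7*4 + 3
4 = 1*3 + 1
3 = 3*1 + 0
gcd = 1, so a unique solution mod 31 exists.
Back-substitute for the Bézout coefficients:
1 = 4 − 3
1 = −31 + 8·4
So 4·(8) ≡ 1 (mod 31), giving 4⁻¹ ≡ 8.
x ≡ 4⁻¹·18 ≡ 8·18 ≡ 20 (mod 31).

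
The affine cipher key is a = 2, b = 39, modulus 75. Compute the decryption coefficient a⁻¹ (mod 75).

Extended Euclidean algorithm:
75 = 37×2 + 1
2 = 2×1 + 0
gcd = 1, so the inverse exists. Back-substitute:
1 = 75 − 37·2
Thus 2·(-37) ≡ 1 (mod 75); reducing, -37 mod 75 = 38.

38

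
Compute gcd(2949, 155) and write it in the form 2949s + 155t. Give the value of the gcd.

Repeated division:
2949 = 19×155 + 4
155 = 38×4 + 3
4 = 1×3 + 1
3 = 3×1 + 0
gcd(2949, 155) = 1.
Back-substituting:
1 = 4 − 3
1 = −155 + 39·4
1 = 39·2949 − 742·155
So 1 = (39)·2949 + (-742)·155.

1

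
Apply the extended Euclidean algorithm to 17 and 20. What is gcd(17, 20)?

Euclidean algorithm:
20 = 1·17 + 3
17 = 5·3 + 2
3 = 1·2 + 1
2 = 2·1 + 0
gcd(17, 20) = 1.
Back-substituting:
1 = 3 − 2
1 = −17 + 6·3
1 = 6·20 − 7·17
So 1 = (6)·20 + (-7)·17.

1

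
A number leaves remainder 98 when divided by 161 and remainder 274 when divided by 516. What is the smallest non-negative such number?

52906

Write x = 98 + 161·k. Then 161·k ≡ 274 − 98 ≡ 176 (mod 516).
Need 161⁻¹ mod 516. Extended Euclid on (516, 161):
516 = 3×161 + 33
161 = 4×33 + 29
33 = 1×29 + 4
29 = 7×4 + 1
4 = 4×1 + 0
Back-substitute:
1 = 29 − 7·4
1 = −7·33 + 8·29
1 = 8·161 − 39·33
1 = −39·516 + 125·161
161⁻¹ ≡ 125 (mod 516), so k ≡ 125·176 ≡ 328 (mod 516).
x = 98 + 161·328 = 52906.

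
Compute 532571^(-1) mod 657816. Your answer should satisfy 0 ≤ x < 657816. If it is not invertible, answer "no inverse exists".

gcd(657816, 532571) by repeated division:
657816 = 1×532571 + 125245
532571 = 4×125245 + 31591
125245 = 3×31591 + 30472
31591 = 1×30472 + 1119
30472 = 27×1119 + 259
1119 = 4×259 + 83
259 = 3×83 + 10
83 = 8×10 + 3
10 = 3×3 + 1
3 = 3×1 + 0
gcd = 1, so the inverse exists. Back-substitute:
1 = 10 − 3·3
1 = −3·83 + 25·10
1 = 25·259 − 78·83
1 = −78·1119 + 337·259
1 = 337·30472 − 9177·1119
1 = −9177·31591 + 9514·30472
1 = 9514·125245 − 37719·31591
1 = −37719·532571 + 160390·125245
1 = 160390·657816 − 198109·532571
Hence 532571⁻¹ ≡ -198109 ≡ 459707 (mod 657816).

459707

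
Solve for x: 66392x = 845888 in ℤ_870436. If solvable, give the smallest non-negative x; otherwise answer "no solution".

First find gcd(66392, 870436):
870436 = 13*66392 + 7340
66392 = 9*7340 + 332
7340 = 22*332 + 36
332 = 9*36 + 8
36 = 4*8 + 4
8 = 2*4 + 0
gcd = 4 and 4 | 845888, so solutions exist. Divide through by 4: 16598x ≡ 211472 (mod 217609).
Now find 16598⁻¹ mod 217609:
217609 = 13*16598 + 1835
16598 = 9*1835 + 83
1835 = 22*83 + 9
83 = 9*9 + 2
9 = 4*2 + 1
2 = 2*1 + 0
Back-substitute:
1 = 9 − 4·2
1 = −4·83 + 37·9
1 = 37·1835 − 818·83
1 = −818·16598 + 7399·1835
1 = 7399·217609 − 97005·16598
So 16598·(-97005) ≡ 1 (mod 217609), i.e. 16598⁻¹ ≡ 120604.
Then x ≡ 120604·211472 ≡ 159070 (mod 217609); the smallest non-negative solution is x = 159070.

159070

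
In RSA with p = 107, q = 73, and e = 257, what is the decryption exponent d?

5969

φ(n) = (p−1)(q−1) = 106·72 = 7632.
Need d with 257·d ≡ 1 (mod 7632). Apply the extended Euclidean algorithm:
7632 = 29×257 + 179
257 = 1×179 + 78
179 = 2×78 + 23
78 = 3×23 + 9
23 = 2×9 + 5
9 = 1×5 + 4
5 = 1×4 + 1
4 = 4×1 + 0
Back-substitute:
1 = 5 − 4
1 = −9 + 2·5
1 = 2·23 − 5·9
1 = −5·78 + 17·23
1 = 17·179 − 39·78
1 = −39·257 + 56·179
1 = 56·7632 − 1663·257
So 257·(-1663) ≡ 1 (mod 7632), hence d ≡ -1663 ≡ 5969 (mod 7632).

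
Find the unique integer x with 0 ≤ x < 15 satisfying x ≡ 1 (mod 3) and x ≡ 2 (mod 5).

7

Write x = 1 + 3·k. Then 3·k ≡ 2 − 1 ≡ 1 (mod 5).
Need 3⁻¹ mod 5. Extended Euclid on (5, 3):
5 = 1×3 + 2
3 = 1×2 + 1
2 = 2×1 + 0
Back-substitute:
1 = 3 − 2
1 = −5 + 2·3
3⁻¹ ≡ 2 (mod 5), so k ≡ 2·1 ≡ 2 (mod 5).
x = 1 + 3·2 = 7.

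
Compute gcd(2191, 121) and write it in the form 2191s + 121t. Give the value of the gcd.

Euclidean algorithm:
2191 = 18*121 + 13
121 = 9*13 + 4
13 = 3*4 + 1
4 = 4*1 + 0
gcd(2191, 121) = 1.
Express as a combination:
1 = 13 − 3·4
1 = −3·121 + 28·13
1 = 28·2191 − 507·121
So 1 = (28)·2191 + (-507)·121.

1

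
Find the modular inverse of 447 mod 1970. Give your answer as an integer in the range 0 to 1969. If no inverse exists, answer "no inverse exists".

Apply the Euclidean algorithm to 1970 and 447:
1970 = 4·447 + 182
447 = 2·182 + 83
182 = 2·83 + 16
83 = 5·16 + 3
16 = 5·3 + 1
3 = 3·1 + 0
Since gcd(447, 1970) = 1, back-substitute to write 1 as a combination:
1 = 16 − 5·3
1 = −5·83 + 26·16
1 = 26·182 − 57·83
1 = −57·447 + 140·182
1 = 140·1970 − 617·447
So 447·(-617) ≡ 1 (mod 1970), and -617 ≡ 1353 (mod 1970).

1353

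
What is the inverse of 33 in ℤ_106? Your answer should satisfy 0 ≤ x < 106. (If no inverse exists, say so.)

45

Extended Euclidean algorithm:
106 = 3·33 + 7
33 = 4·7 + 5
7 = 1·5 + 2
5 = 2·2 + 1
2 = 2·1 + 0
The gcd is 1. Working backward:
1 = 5 − 2·2
1 = −2·7 + 3·5
1 = 3·33 − 14·7
1 = −14·106 + 45·33
So 33·45 ≡ 1 (mod 106).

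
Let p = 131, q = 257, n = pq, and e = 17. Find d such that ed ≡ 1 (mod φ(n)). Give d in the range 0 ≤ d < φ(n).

φ(n) = (p−1)(q−1) = 130·256 = 33280.
Need d with 17·d ≡ 1 (mod 33280). Apply the extended Euclidean algorithm:
33280 = 1957·17 + 11
17 = 1·11 + 6
11 = 1·6 + 5
6 = 1·5 + 1
5 = 5·1 + 0
Back-substitute:
1 = 6 − 5
1 = −11 + 2·6
1 = 2·17 − 3·11
1 = −3·33280 + 5873·17
So 17·5873 ≡ 1 (mod 33280), hence d = 5873.

5873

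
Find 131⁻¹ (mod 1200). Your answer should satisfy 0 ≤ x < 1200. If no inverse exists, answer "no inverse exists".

971

gcd(1200, 131) by repeated division:
1200 = 9*131 + 21
131 = 6*21 + 5
21 = 4*5 + 1
5 = 5*1 + 0
The gcd is 1. Working backward:
1 = 21 − 4·5
1 = −4·131 + 25·21
1 = 25·1200 − 229·131
Hence 131⁻¹ ≡ -229 ≡ 971 (mod 1200).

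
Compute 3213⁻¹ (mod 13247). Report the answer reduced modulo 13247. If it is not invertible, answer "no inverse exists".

2750

Apply the Euclidean algorithm to 13247 and 3213:
13247 = 4×3213 + 395
3213 = 8×395 + 53
395 = 7×53 + 24
53 = 2×24 + 5
24 = 4×5 + 4
5 = 1×4 + 1
4 = 4×1 + 0
gcd = 1, so the inverse exists. Back-substitute:
1 = 5 − 4
1 = −24 + 5·5
1 = 5·53 − 11·24
1 = −11·395 + 82·53
1 = 82·3213 − 667·395
1 = −667·13247 + 2750·3213
So 3213·2750 ≡ 1 (mod 13247).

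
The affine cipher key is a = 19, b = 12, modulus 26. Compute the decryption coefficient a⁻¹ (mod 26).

11

gcd(26, 19) by repeated division:
26 = 1×19 + 7
19 = 2×7 + 5
7 = 1×5 + 2
5 = 2×2 + 1
2 = 2×1 + 0
The gcd is 1. Working backward:
1 = 5 − 2·2
1 = −2·7 + 3·5
1 = 3·19 − 8·7
1 = −8·26 + 11·19
So 19·11 ≡ 1 (mod 26).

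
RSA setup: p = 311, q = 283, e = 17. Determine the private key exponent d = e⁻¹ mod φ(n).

φ(n) = (p−1)(q−1) = 310·282 = 87420.
Need d with 17·d ≡ 1 (mod 87420). Apply the extended Euclidean algorithm:
87420 = 5142*17 + 6
17 = 2*6 + 5
6 = 1*5 + 1
5 = 5*1 + 0
Back-substitute:
1 = 6 − 5
1 = −17 + 3·6
1 = 3·87420 − 15427·17
So 17·(-15427) ≡ 1 (mod 87420), hence d ≡ -15427 ≡ 71993 (mod 87420).

71993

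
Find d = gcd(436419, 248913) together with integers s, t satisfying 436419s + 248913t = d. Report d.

9

Repeated division:
436419 = 1*248913 + 187506
248913 = 1*187506 + 61407
187506 = 3*61407 + 3285
61407 = 18*3285 + 2277
3285 = 1*2277 + 1008
2277 = 2*1008 + 261
1008 = 3*261 + 225
261 = 1*225 + 36
225 = 6*36 + 9
36 = 4*9 + 0
gcd(436419, 248913) = 9.
Working backward:
9 = 225 − 6·36
9 = −6·261 + 7·225
9 = 7·1008 − 27·261
9 = −27·2277 + 61·1008
9 = 61·3285 − 88·2277
9 = −88·61407 + 1645·3285
9 = 1645·187506 − 5023·61407
9 = −5023·248913 + 6668·187506
9 = 6668·436419 − 11691·248913
So 9 = (6668)·436419 + (-11691)·248913.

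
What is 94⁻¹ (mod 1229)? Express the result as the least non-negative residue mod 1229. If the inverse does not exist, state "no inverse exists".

Apply the Euclidean algorithm to 1229 and 94:
1229 = 13×94 + 7
94 = 13×7 + 3
7 = 2×3 + 1
3 = 3×1 + 0
The gcd is 1. Working backward:
1 = 7 − 2·3
1 = −2·94 + 27·7
1 = 27·1229 − 353·94
Hence 94⁻¹ ≡ -353 ≡ 876 (mod 1229).

876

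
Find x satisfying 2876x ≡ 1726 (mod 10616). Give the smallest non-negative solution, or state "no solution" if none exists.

gcd(2876, 10616):
10616 = 3×2876 + 1988
2876 = 1×1988 + 888
1988 = 2×888 + 212
888 = 4×212 + 40
212 = 5×40 + 12
40 = 3×12 + 4
12 = 3×4 + 0
gcd = 4, but 4 ∤ 1726, so the congruence has no solution.

no solution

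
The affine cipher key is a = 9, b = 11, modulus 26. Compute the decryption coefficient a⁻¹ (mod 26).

Extended Euclidean algorithm:
26 = 2*9 + 8
9 = 1*8 + 1
8 = 8*1 + 0
Since gcd(9, 26) = 1, back-substitute to write 1 as a combination:
1 = 9 − 8
1 = −26 + 3·9
So 9·3 ≡ 1 (mod 26).

3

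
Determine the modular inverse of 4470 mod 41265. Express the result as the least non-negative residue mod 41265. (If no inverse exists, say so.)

no inverse exists

Euclidean algorithm on 41265, 4470:
41265 = 9*4470 + 1035
4470 = 4*1035 + 330
1035 = 3*330 + 45
330 = 7*45 + 15
45 = 3*15 + 0
gcd(4470, 41265) = 15 ≠ 1, so 4470 has no multiplicative inverse modulo 41265.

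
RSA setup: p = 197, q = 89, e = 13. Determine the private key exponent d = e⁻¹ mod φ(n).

φ(n) = (p−1)(q−1) = 196·88 = 17248.
Need d with 13·d ≡ 1 (mod 17248). Apply the extended Euclidean algorithm:
17248 = 1326·13 + 10
13 = 1·10 + 3
10 = 3·3 + 1
3 = 3·1 + 0
Back-substitute:
1 = 10 − 3·3
1 = −3·13 + 4·10
1 = 4·17248 − 5307·13
So 13·(-5307) ≡ 1 (mod 17248), hence d ≡ -5307 ≡ 11941 (mod 17248).

11941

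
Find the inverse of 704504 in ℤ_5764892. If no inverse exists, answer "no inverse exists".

no inverse exists

Euclidean algorithm on 5764892, 704504:
5764892 = 8·704504 + 128860
704504 = 5·128860 + 60204
128860 = 2·60204 + 8452
60204 = 7·8452 + 1040
8452 = 8·1040 + 132
1040 = 7·132 + 116
132 = 1·116 + 16
116 = 7·16 + 4
16 = 4·4 + 0
Since gcd = 4 > 1, 704504 is not a unit mod 5764892.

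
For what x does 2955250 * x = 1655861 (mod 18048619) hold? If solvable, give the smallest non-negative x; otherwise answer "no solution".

First find gcd(2955250, 18048619):
18048619 = 6×2955250 + 317119
2955250 = 9×317119 + 101179
317119 = 3×101179 + 13582
101179 = 7×13582 + 6105
13582 = 2×6105 + 1372
6105 = 4×1372 + 617
1372 = 2×617 + 138
617 = 4×138 + 65
138 = 2×65 + 8
65 = 8×8 + 1
8 = 8×1 + 0
gcd = 1, so a unique solution mod 18048619 exists.
Back-substitute for the Bézout coefficients:
1 = 65 − 8·8
1 = −8·138 + 17·65
1 = 17·617 − 76·138
1 = −76·1372 + 169·617
1 = 169·6105 − 752·1372
1 = −752·13582 + 1673·6105
1 = 1673·101179 − 12463·13582
1 = −12463·317119 + 39062·101179
1 = 39062·2955250 − 364021·317119
1 = −364021·18048619 + 2223188·2955250
So 2955250·(2223188) ≡ 1 (mod 18048619), giving 2955250⁻¹ ≡ 2223188.
x ≡ 2955250⁻¹·1655861 ≡ 2223188·1655861 ≡ 3730533 (mod 18048619).

3730533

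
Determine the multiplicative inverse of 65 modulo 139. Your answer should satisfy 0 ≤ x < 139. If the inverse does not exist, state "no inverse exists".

77

Apply the Euclidean algorithm to 139 and 65:
139 = 2·65 + 9
65 = 7·9 + 2
9 = 4·2 + 1
2 = 2·1 + 0
gcd = 1, so the inverse exists. Back-substitute:
1 = 9 − 4·2
1 = −4·65 + 29·9
1 = 29·139 − 62·65
Hence 65⁻¹ ≡ -62 ≡ 77 (mod 139).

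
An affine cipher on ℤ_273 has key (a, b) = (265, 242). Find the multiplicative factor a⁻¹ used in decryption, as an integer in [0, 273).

34

gcd(273, 265) by repeated division:
273 = 1×265 + 8
265 = 33×8 + 1
8 = 8×1 + 0
gcd = 1, so the inverse exists. Back-substitute:
1 = 265 − 33·8
1 = −33·273 + 34·265
So 265·34 ≡ 1 (mod 273).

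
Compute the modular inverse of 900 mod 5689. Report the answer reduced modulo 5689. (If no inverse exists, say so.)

5000

Apply the Euclidean algorithm to 5689 and 900:
5689 = 6*900 + 289
900 = 3*289 + 33
289 = 8*33 + 25
33 = 1*25 + 8
25 = 3*8 + 1
8 = 8*1 + 0
The gcd is 1. Working backward:
1 = 25 − 3·8
1 = −3·33 + 4·25
1 = 4·289 − 35·33
1 = −35·900 + 109·289
1 = 109·5689 − 689·900
So 900·(-689) ≡ 1 (mod 5689), and -689 ≡ 5000 (mod 5689).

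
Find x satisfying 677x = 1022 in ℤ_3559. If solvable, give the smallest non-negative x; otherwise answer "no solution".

3366

First find gcd(677, 3559):
3559 = 5*677 + 174
677 = 3*174 + 155
174 = 1*155 + 19
155 = 8*19 + 3
19 = 6*3 + 1
3 = 3*1 + 0
gcd = 1, so a unique solution mod 3559 exists.
Back-substitute for the Bézout coefficients:
1 = 19 − 6·3
1 = −6·155 + 49·19
1 = 49·174 − 55·155
1 = −55·677 + 214·174
1 = 214·3559 − 1125·677
So 677·(-1125) ≡ 1 (mod 3559), giving 677⁻¹ ≡ 2434.
x ≡ 677⁻¹·1022 ≡ 2434·1022 ≡ 3366 (mod 3559).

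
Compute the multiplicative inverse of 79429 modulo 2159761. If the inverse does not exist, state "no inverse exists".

255705

Run Euclid on (2159761, 79429):
2159761 = 27*79429 + 15178
79429 = 5*15178 + 3539
15178 = 4*3539 + 1022
3539 = 3*1022 + 473
1022 = 2*473 + 76
473 = 6*76 + 17
76 = 4*17 + 8
17 = 2*8 + 1
8 = 8*1 + 0
gcd = 1, so the inverse exists. Back-substitute:
1 = 17 − 2·8
1 = −2·76 + 9·17
1 = 9·473 − 56·76
1 = −56·1022 + 121·473
1 = 121·3539 − 419·1022
1 = −419·15178 + 1797·3539
1 = 1797·79429 − 9404·15178
1 = −9404·2159761 + 255705·79429
So 79429·255705 ≡ 1 (mod 2159761).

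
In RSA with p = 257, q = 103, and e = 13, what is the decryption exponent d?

φ(n) = (p−1)(q−1) = 256·102 = 26112.
Need d with 13·d ≡ 1 (mod 26112). Apply the extended Euclidean algorithm:
26112 = 2008×13 + 8
13 = 1×8 + 5
8 = 1×5 + 3
5 = 1×3 + 2
3 = 1×2 + 1
2 = 2×1 + 0
Back-substitute:
1 = 3 − 2
1 = −5 + 2·3
1 = 2·8 − 3·5
1 = −3·13 + 5·8
1 = 5·26112 − 10043·13
So 13·(-10043) ≡ 1 (mod 26112), hence d ≡ -10043 ≡ 16069 (mod 26112).

16069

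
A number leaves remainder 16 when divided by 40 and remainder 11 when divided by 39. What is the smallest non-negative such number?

1376

Write x = 16 + 40·k. Then 40·k ≡ 11 − 16 ≡ 34 (mod 39).
Need 40⁻¹ mod 39. Extended Euclid on (39, 1):
39 = 39*1 + 0
40⁻¹ ≡ 1 (mod 39), so k ≡ 1·34 ≡ 34 (mod 39).
x = 16 + 40·34 = 1376.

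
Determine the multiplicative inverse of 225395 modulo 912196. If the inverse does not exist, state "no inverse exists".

Run Euclid on (912196, 225395):
912196 = 4·225395 + 10616
225395 = 21·10616 + 2459
10616 = 4·2459 + 780
2459 = 3·780 + 119
780 = 6·119 + 66
119 = 1·66 + 53
66 = 1·53 + 13
53 = 4·13 + 1
13 = 13·1 + 0
Since gcd(225395, 912196) = 1, back-substitute to write 1 as a combination:
1 = 53 − 4·13
1 = −4·66 + 5·53
1 = 5·119 − 9·66
1 = −9·780 + 59·119
1 = 59·2459 − 186·780
1 = −186·10616 + 803·2459
1 = 803·225395 − 17049·10616
1 = −17049·912196 + 68999·225395
So 225395·68999 ≡ 1 (mod 912196).

68999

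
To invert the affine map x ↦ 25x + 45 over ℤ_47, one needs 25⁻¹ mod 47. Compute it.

32

Run Euclid on (47, 25):
47 = 1×25 + 22
25 = 1×22 + 3
22 = 7×3 + 1
3 = 3×1 + 0
gcd = 1, so the inverse exists. Back-substitute:
1 = 22 − 7·3
1 = −7·25 + 8·22
1 = 8·47 − 15·25
Hence 25⁻¹ ≡ -15 ≡ 32 (mod 47).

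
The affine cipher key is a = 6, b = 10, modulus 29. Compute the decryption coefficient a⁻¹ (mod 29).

5

Extended Euclidean algorithm:
29 = 4·6 + 5
6 = 1·5 + 1
5 = 5·1 + 0
The gcd is 1. Working backward:
1 = 6 − 5
1 = −29 + 5·6
So 6·5 ≡ 1 (mod 29).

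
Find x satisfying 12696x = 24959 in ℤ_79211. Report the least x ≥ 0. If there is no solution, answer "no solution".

33462

First find gcd(12696, 79211):
79211 = 6×12696 + 3035
12696 = 4×3035 + 556
3035 = 5×556 + 255
556 = 2×255 + 46
255 = 5×46 + 25
46 = 1×25 + 21
25 = 1×21 + 4
21 = 5×4 + 1
4 = 4×1 + 0
gcd = 1, so a unique solution mod 79211 exists.
Back-substitute for the Bézout coefficients:
1 = 21 − 5·4
1 = −5·25 + 6·21
1 = 6·46 − 11·25
1 = −11·255 + 61·46
1 = 61·556 − 133·255
1 = −133·3035 + 726·556
1 = 726·12696 − 3037·3035
1 = −3037·79211 + 18948·12696
So 12696·(18948) ≡ 1 (mod 79211), giving 12696⁻¹ ≡ 18948.
x ≡ 12696⁻¹·24959 ≡ 18948·24959 ≡ 33462 (mod 79211).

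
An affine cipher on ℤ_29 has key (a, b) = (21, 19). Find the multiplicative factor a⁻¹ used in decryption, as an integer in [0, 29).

18

Extended Euclidean algorithm:
29 = 1*21 + 8
21 = 2*8 + 5
8 = 1*5 + 3
5 = 1*3 + 2
3 = 1*2 + 1
2 = 2*1 + 0
Since gcd(21, 29) = 1, back-substitute to write 1 as a combination:
1 = 3 − 2
1 = −5 + 2·3
1 = 2·8 − 3·5
1 = −3·21 + 8·8
1 = 8·29 − 11·21
Thus 21·(-11) ≡ 1 (mod 29); reducing, -11 mod 29 = 18.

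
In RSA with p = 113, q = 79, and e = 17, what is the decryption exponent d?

φ(n) = (p−1)(q−1) = 112·78 = 8736.
Need d with 17·d ≡ 1 (mod 8736). Apply the extended Euclidean algorithm:
8736 = 513×17 + 15
17 = 1×15 + 2
15 = 7×2 + 1
2 = 2×1 + 0
Back-substitute:
1 = 15 − 7·2
1 = −7·17 + 8·15
1 = 8·8736 − 4111·17
So 17·(-4111) ≡ 1 (mod 8736), hence d ≡ -4111 ≡ 4625 (mod 8736).

4625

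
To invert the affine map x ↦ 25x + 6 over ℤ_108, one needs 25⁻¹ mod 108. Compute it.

13

Apply the Euclidean algorithm to 108 and 25:
108 = 4*25 + 8
25 = 3*8 + 1
8 = 8*1 + 0
Since gcd(25, 108) = 1, back-substitute to write 1 as a combination:
1 = 25 − 3·8
1 = −3·108 + 13·25
So 25·13 ≡ 1 (mod 108).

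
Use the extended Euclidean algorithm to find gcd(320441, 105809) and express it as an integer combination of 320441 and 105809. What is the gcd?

11

Euclidean algorithm:
320441 = 3×105809 + 3014
105809 = 35×3014 + 319
3014 = 9×319 + 143
319 = 2×143 + 33
143 = 4×33 + 11
33 = 3×11 + 0
gcd(320441, 105809) = 11.
Express as a combination:
11 = 143 − 4·33
11 = −4·319 + 9·143
11 = 9·3014 − 85·319
11 = −85·105809 + 2984·3014
11 = 2984·320441 − 9037·105809
So 11 = (2984)·320441 + (-9037)·105809.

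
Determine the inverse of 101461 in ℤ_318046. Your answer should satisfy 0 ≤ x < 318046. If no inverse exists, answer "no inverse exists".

Extended Euclidean algorithm:
318046 = 3×101461 + 13663
101461 = 7×13663 + 5820
13663 = 2×5820 + 2023
5820 = 2×2023 + 1774
2023 = 1×1774 + 249
1774 = 7×249 + 31
249 = 8×31 + 1
31 = 31×1 + 0
gcd = 1, so the inverse exists. Back-substitute:
1 = 249 − 8·31
1 = −8·1774 + 57·249
1 = 57·2023 − 65·1774
1 = −65·5820 + 187·2023
1 = 187·13663 − 439·5820
1 = −439·101461 + 3260·13663
1 = 3260·318046 − 10219·101461
So 101461·(-10219) ≡ 1 (mod 318046), and -10219 ≡ 307827 (mod 318046).

307827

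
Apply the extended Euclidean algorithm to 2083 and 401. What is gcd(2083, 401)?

Euclidean algorithm:
2083 = 5×401 + 78
401 = 5×78 + 11
78 = 7×11 + 1
11 = 11×1 + 0
gcd(2083, 401) = 1.
Express as a combination:
1 = 78 − 7·11
1 = −7·401 + 36·78
1 = 36·2083 − 187·401
So 1 = (36)·2083 + (-187)·401.

1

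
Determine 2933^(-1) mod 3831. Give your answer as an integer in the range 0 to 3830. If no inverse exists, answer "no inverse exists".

gcd(3831, 2933) by repeated division:
3831 = 1·2933 + 898
2933 = 3·898 + 239
898 = 3·239 + 181
239 = 1·181 + 58
181 = 3·58 + 7
58 = 8·7 + 2
7 = 3·2 + 1
2 = 2·1 + 0
gcd = 1, so the inverse exists. Back-substitute:
1 = 7 − 3·2
1 = −3·58 + 25·7
1 = 25·181 − 78·58
1 = −78·239 + 103·181
1 = 103·898 − 387·239
1 = −387·2933 + 1264·898
1 = 1264·3831 − 1651·2933
Hence 2933⁻¹ ≡ -1651 ≡ 2180 (mod 3831).

2180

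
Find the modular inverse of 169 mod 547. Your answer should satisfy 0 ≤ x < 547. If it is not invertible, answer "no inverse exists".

123

Run Euclid on (547, 169):
547 = 3*169 + 40
169 = 4*40 + 9
40 = 4*9 + 4
9 = 2*4 + 1
4 = 4*1 + 0
The gcd is 1. Working backward:
1 = 9 − 2·4
1 = −2·40 + 9·9
1 = 9·169 − 38·40
1 = −38·547 + 123·169
So 169·123 ≡ 1 (mod 547).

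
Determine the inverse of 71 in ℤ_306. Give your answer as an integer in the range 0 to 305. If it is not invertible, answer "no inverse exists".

gcd(306, 71) by repeated division:
306 = 4*71 + 22
71 = 3*22 + 5
22 = 4*5 + 2
5 = 2*2 + 1
2 = 2*1 + 0
The gcd is 1. Working backward:
1 = 5 − 2·2
1 = −2·22 + 9·5
1 = 9·71 − 29·22
1 = −29·306 + 125·71
So 71·125 ≡ 1 (mod 306).

125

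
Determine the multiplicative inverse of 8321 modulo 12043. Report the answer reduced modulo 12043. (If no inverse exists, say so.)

2870

gcd(12043, 8321) by repeated division:
12043 = 1*8321 + 3722
8321 = 2*3722 + 877
3722 = 4*877 + 214
877 = 4*214 + 21
214 = 10*21 + 4
21 = 5*4 + 1
4 = 4*1 + 0
Since gcd(8321, 12043) = 1, back-substitute to write 1 as a combination:
1 = 21 − 5·4
1 = −5·214 + 51·21
1 = 51·877 − 209·214
1 = −209·3722 + 887·877
1 = 887·8321 − 1983·3722
1 = −1983·12043 + 2870·8321
So 8321·2870 ≡ 1 (mod 12043).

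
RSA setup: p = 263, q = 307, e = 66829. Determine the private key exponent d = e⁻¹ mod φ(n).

φ(n) = (p−1)(q−1) = 262·306 = 80172.
Need d with 66829·d ≡ 1 (mod 80172). Apply the extended Euclidean algorithm:
80172 = 1*66829 + 13343
66829 = 5*13343 + 114
13343 = 117*114 + 5
114 = 22*5 + 4
5 = 1*4 + 1
4 = 4*1 + 0
Back-substitute:
1 = 5 − 4
1 = −114 + 23·5
1 = 23·13343 − 2692·114
1 = −2692·66829 + 13483·13343
1 = 13483·80172 − 16175·66829
So 66829·(-16175) ≡ 1 (mod 80172), hence d ≡ -16175 ≡ 63997 (mod 80172).

63997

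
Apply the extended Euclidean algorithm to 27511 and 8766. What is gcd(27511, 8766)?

1

Euclidean algorithm:
27511 = 3·8766 + 1213
8766 = 7·1213 + 275
1213 = 4·275 + 113
275 = 2·113 + 49
113 = 2·49 + 15
49 = 3·15 + 4
15 = 3·4 + 3
4 = 1·3 + 1
3 = 3·1 + 0
gcd(27511, 8766) = 1.
Back-substituting:
1 = 4 − 3
1 = −15 + 4·4
1 = 4·49 − 13·15
1 = −13·113 + 30·49
1 = 30·275 − 73·113
1 = −73·1213 + 322·275
1 = 322·8766 − 2327·1213
1 = −2327·27511 + 7303·8766
So 1 = (-2327)·27511 + (7303)·8766.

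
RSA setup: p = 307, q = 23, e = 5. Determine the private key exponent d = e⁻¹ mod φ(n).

2693

φ(n) = (p−1)(q−1) = 306·22 = 6732.
Need d with 5·d ≡ 1 (mod 6732). Apply the extended Euclidean algorithm:
6732 = 1346*5 + 2
5 = 2*2 + 1
2 = 2*1 + 0
Back-substitute:
1 = 5 − 2·2
1 = −2·6732 + 2693·5
So 5·2693 ≡ 1 (mod 6732), hence d = 2693.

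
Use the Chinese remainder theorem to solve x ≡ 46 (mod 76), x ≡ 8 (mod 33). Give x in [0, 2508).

Write x = 46 + 76·k. Then 76·k ≡ 8 − 46 ≡ 28 (mod 33).
Need 76⁻¹ mod 33. Extended Euclid on (33, 10):
33 = 3×10 + 3
10 = 3×3 + 1
3 = 3×1 + 0
Back-substitute:
1 = 10 − 3·3
1 = −3·33 + 10·10
76⁻¹ ≡ 10 (mod 33), so k ≡ 10·28 ≡ 16 (mod 33).
x = 46 + 76·16 = 1262.

1262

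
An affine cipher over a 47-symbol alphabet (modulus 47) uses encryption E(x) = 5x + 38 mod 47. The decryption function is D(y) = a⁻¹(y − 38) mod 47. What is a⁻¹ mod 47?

19

Apply the Euclidean algorithm to 47 and 5:
47 = 9·5 + 2
5 = 2·2 + 1
2 = 2·1 + 0
Since gcd(5, 47) = 1, back-substitute to write 1 as a combination:
1 = 5 − 2·2
1 = −2·47 + 19·5
So 5·19 ≡ 1 (mod 47).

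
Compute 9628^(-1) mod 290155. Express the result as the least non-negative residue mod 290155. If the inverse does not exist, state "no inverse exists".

258602

gcd(290155, 9628) by repeated division:
290155 = 30·9628 + 1315
9628 = 7·1315 + 423
1315 = 3·423 + 46
423 = 9·46 + 9
46 = 5·9 + 1
9 = 9·1 + 0
The gcd is 1. Working backward:
1 = 46 − 5·9
1 = −5·423 + 46·46
1 = 46·1315 − 143·423
1 = −143·9628 + 1047·1315
1 = 1047·290155 − 31553·9628
So 9628·(-31553) ≡ 1 (mod 290155), and -31553 ≡ 258602 (mod 290155).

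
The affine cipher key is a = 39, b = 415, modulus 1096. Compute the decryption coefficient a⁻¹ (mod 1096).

815

Apply the Euclidean algorithm to 1096 and 39:
1096 = 28*39 + 4
39 = 9*4 + 3
4 = 1*3 + 1
3 = 3*1 + 0
gcd = 1, so the inverse exists. Back-substitute:
1 = 4 − 3
1 = −39 + 10·4
1 = 10·1096 − 281·39
Hence 39⁻¹ ≡ -281 ≡ 815 (mod 1096).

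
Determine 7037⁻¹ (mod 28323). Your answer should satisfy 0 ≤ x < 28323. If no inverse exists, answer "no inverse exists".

Apply the Euclidean algorithm to 28323 and 7037:
28323 = 4·7037 + 175
7037 = 40·175 + 37
175 = 4·37 + 27
37 = 1·27 + 10
27 = 2·10 + 7
10 = 1·7 + 3
7 = 2·3 + 1
3 = 3·1 + 0
The gcd is 1. Working backward:
1 = 7 − 2·3
1 = −2·10 + 3·7
1 = 3·27 − 8·10
1 = −8·37 + 11·27
1 = 11·175 − 52·37
1 = −52·7037 + 2091·175
1 = 2091·28323 − 8416·7037
Hence 7037⁻¹ ≡ -8416 ≡ 19907 (mod 28323).

19907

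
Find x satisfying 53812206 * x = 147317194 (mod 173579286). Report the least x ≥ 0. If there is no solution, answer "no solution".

gcd(53812206, 173579286):
173579286 = 3·53812206 + 12142668
53812206 = 4·12142668 + 5241534
12142668 = 2·5241534 + 1659600
5241534 = 3·1659600 + 262734
1659600 = 6·262734 + 83196
262734 = 3·83196 + 13146
83196 = 6·13146 + 4320
13146 = 3·4320 + 186
4320 = 23·186 + 42
186 = 4·42 + 18
42 = 2·18 + 6
18 = 3·6 + 0
gcd = 6, but 6 ∤ 147317194, so the congruence has no solution.

no solution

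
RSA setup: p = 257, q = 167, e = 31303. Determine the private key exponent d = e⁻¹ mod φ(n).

17271

φ(n) = (p−1)(q−1) = 256·166 = 42496.
Need d with 31303·d ≡ 1 (mod 42496). Apply the extended Euclidean algorithm:
42496 = 1·31303 + 11193
31303 = 2·11193 + 8917
11193 = 1·8917 + 2276
8917 = 3·2276 + 2089
2276 = 1·2089 + 187
2089 = 11·187 + 32
187 = 5·32 + 27
32 = 1·27 + 5
27 = 5·5 + 2
5 = 2·2 + 1
2 = 2·1 + 0
Back-substitute:
1 = 5 − 2·2
1 = −2·27 + 11·5
1 = 11·32 − 13·27
1 = −13·187 + 76·32
1 = 76·2089 − 849·187
1 = −849·2276 + 925·2089
1 = 925·8917 − 3624·2276
1 = −3624·11193 + 4549·8917
1 = 4549·31303 − 12722·11193
1 = −12722·42496 + 17271·31303
So 31303·17271 ≡ 1 (mod 42496), hence d = 17271.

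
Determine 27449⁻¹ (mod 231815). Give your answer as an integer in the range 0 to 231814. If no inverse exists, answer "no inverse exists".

61524

gcd(231815, 27449) by repeated division:
231815 = 8·27449 + 12223
27449 = 2·12223 + 3003
12223 = 4·3003 + 211
3003 = 14·211 + 49
211 = 4·49 + 15
49 = 3·15 + 4
15 = 3·4 + 3
4 = 1·3 + 1
3 = 3·1 + 0
The gcd is 1. Working backward:
1 = 4 − 3
1 = −15 + 4·4
1 = 4·49 − 13·15
1 = −13·211 + 56·49
1 = 56·3003 − 797·211
1 = −797·12223 + 3244·3003
1 = 3244·27449 − 7285·12223
1 = −7285·231815 + 61524·27449
So 27449·61524 ≡ 1 (mod 231815).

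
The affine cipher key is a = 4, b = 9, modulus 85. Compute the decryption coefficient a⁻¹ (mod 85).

Extended Euclidean algorithm:
85 = 21·4 + 1
4 = 4·1 + 0
gcd = 1, so the inverse exists. Back-substitute:
1 = 85 − 21·4
So 4·(-21) ≡ 1 (mod 85), and -21 ≡ 64 (mod 85).

64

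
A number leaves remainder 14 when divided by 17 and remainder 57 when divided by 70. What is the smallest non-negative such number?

337

Write x = 14 + 17·k. Then 17·k ≡ 57 − 14 ≡ 43 (mod 70).
Need 17⁻¹ mod 70. Extended Euclid on (70, 17):
70 = 4*17 + 2
17 = 8*2 + 1
2 = 2*1 + 0
Back-substitute:
1 = 17 − 8·2
1 = −8·70 + 33·17
17⁻¹ ≡ 33 (mod 70), so k ≡ 33·43 ≡ 19 (mod 70).
x = 14 + 17·19 = 337.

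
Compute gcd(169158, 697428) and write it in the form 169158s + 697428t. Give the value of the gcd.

Apply Euclid's algorithm to 697428 and 169158:
697428 = 4×169158 + 20796
169158 = 8×20796 + 2790
20796 = 7×2790 + 1266
2790 = 2×1266 + 258
1266 = 4×258 + 234
258 = 1×234 + 24
234 = 9×24 + 18
24 = 1×18 + 6
18 = 3×6 + 0
gcd(169158, 697428) = 6.
Back-substituting:
6 = 24 − 18
6 = −234 + 10·24
6 = 10·258 − 11·234
6 = −11·1266 + 54·258
6 = 54·2790 − 119·1266
6 = −119·20796 + 887·2790
6 = 887·169158 − 7215·20796
6 = −7215·697428 + 29747·169158
So 6 = (-7215)·697428 + (29747)·169158.

6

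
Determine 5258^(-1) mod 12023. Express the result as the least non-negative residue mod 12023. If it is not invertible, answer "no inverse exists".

Compute gcd(5258, 12023):
12023 = 2·5258 + 1507
5258 = 3·1507 + 737
1507 = 2·737 + 33
737 = 22·33 + 11
33 = 3·11 + 0
Since gcd = 11 > 1, 5258 is not a unit mod 12023.

no inverse exists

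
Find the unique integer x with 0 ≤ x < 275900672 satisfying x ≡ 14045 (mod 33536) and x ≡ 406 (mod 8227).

24327645

Write x = 14045 + 33536·k. Then 33536·k ≡ 406 − 14045 ≡ 2815 (mod 8227).
Need 33536⁻¹ mod 8227. Extended Euclid on (8227, 628):
8227 = 13×628 + 63
628 = 9×63 + 61
63 = 1×61 + 2
61 = 30×2 + 1
2 = 2×1 + 0
Back-substitute:
1 = 61 − 30·2
1 = −30·63 + 31·61
1 = 31·628 − 309·63
1 = −309·8227 + 4048·628
33536⁻¹ ≡ 4048 (mod 8227), so k ≡ 4048·2815 ≡ 725 (mod 8227).
x = 14045 + 33536·725 = 24327645.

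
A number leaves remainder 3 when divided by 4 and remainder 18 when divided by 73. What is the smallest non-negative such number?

Write x = 3 + 4·k. Then 4·k ≡ 18 − 3 ≡ 15 (mod 73).
Need 4⁻¹ mod 73. Extended Euclid on (73, 4):
73 = 18·4 + 1
4 = 4·1 + 0
Back-substitute:
1 = 73 − 18·4
4⁻¹ ≡ 55 (mod 73), so k ≡ 55·15 ≡ 22 (mod 73).
x = 3 + 4·22 = 91.

91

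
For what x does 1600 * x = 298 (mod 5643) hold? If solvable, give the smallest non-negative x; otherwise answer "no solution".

First find gcd(1600, 5643):
5643 = 3*1600 + 843
1600 = 1*843 + 757
843 = 1*757 + 86
757 = 8*86 + 69
86 = 1*69 + 17
69 = 4*17 + 1
17 = 17*1 + 0
gcd = 1, so a unique solution mod 5643 exists.
Back-substitute for the Bézout coefficients:
1 = 69 − 4·17
1 = −4·86 + 5·69
1 = 5·757 − 44·86
1 = −44·843 + 49·757
1 = 49·1600 − 93·843
1 = −93·5643 + 328·1600
So 1600·(328) ≡ 1 (mod 5643), giving 1600⁻¹ ≡ 328.
x ≡ 1600⁻¹·298 ≡ 328·298 ≡ 1813 (mod 5643).

1813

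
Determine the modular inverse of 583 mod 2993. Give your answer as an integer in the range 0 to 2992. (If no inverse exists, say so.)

Run Euclid on (2993, 583):
2993 = 5×583 + 78
583 = 7×78 + 37
78 = 2×37 + 4
37 = 9×4 + 1
4 = 4×1 + 0
Since gcd(583, 2993) = 1, back-substitute to write 1 as a combination:
1 = 37 − 9·4
1 = −9·78 + 19·37
1 = 19·583 − 142·78
1 = −142·2993 + 729·583
So 583·729 ≡ 1 (mod 2993).

729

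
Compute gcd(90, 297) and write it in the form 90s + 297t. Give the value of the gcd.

9

Apply Euclid's algorithm to 297 and 90:
297 = 3*90 + 27
90 = 3*27 + 9
27 = 3*9 + 0
gcd(90, 297) = 9.
Working backward:
9 = 90 − 3·27
9 = −3·297 + 10·90
So 9 = (-3)·297 + (10)·90.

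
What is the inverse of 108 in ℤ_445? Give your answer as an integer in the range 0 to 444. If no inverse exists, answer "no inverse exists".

gcd(445, 108) by repeated division:
445 = 4×108 + 13
108 = 8×13 + 4
13 = 3×4 + 1
4 = 4×1 + 0
Since gcd(108, 445) = 1, back-substitute to write 1 as a combination:
1 = 13 − 3·4
1 = −3·108 + 25·13
1 = 25·445 − 103·108
Hence 108⁻¹ ≡ -103 ≡ 342 (mod 445).

342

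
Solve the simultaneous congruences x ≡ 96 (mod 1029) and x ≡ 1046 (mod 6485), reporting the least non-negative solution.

2834991

Write x = 96 + 1029·k. Then 1029·k ≡ 1046 − 96 ≡ 950 (mod 6485).
Need 1029⁻¹ mod 6485. Extended Euclid on (6485, 1029):
6485 = 6*1029 + 311
1029 = 3*311 + 96
311 = 3*96 + 23
96 = 4*23 + 4
23 = 5*4 + 3
4 = 1*3 + 1
3 = 3*1 + 0
Back-substitute:
1 = 4 − 3
1 = −23 + 6·4
1 = 6·96 − 25·23
1 = −25·311 + 81·96
1 = 81·1029 − 268·311
1 = −268·6485 + 1689·1029
1029⁻¹ ≡ 1689 (mod 6485), so k ≡ 1689·950 ≡ 2755 (mod 6485).
x = 96 + 1029·2755 = 2834991.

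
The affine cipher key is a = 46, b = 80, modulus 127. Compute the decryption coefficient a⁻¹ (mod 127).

Apply the Euclidean algorithm to 127 and 46:
127 = 2×46 + 35
46 = 1×35 + 11
35 = 3×11 + 2
11 = 5×2 + 1
2 = 2×1 + 0
Since gcd(46, 127) = 1, back-substitute to write 1 as a combination:
1 = 11 − 5·2
1 = −5·35 + 16·11
1 = 16·46 − 21·35
1 = −21·127 + 58·46
So 46·58 ≡ 1 (mod 127).

58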